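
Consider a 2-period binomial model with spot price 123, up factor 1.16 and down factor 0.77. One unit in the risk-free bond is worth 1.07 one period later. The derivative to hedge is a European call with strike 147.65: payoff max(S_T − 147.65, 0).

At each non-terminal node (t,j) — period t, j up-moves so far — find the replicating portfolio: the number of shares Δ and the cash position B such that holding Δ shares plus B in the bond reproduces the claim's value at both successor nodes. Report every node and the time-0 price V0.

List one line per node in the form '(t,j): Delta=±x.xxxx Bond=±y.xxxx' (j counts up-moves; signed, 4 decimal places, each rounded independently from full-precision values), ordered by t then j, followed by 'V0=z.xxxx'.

Since d<R<u, set p* = (R−d)/(u−d) = 0.7692; price each node as the discounted p*-expectation of its children.
Payoff layer (t=2): V(2,0)=0.0000, V(2,1)=0.0000, V(2,2)=17.8588
  t=1,j=0: stock 94.7100 → up 109.8636 (V=0.0000), down 72.9267 (V=0.0000). Price 0.0000; hedge Δ=0.0000, bond B=0.0000.
  t=1,j=1: stock 142.6800 → up 165.5088 (V=17.8588), down 109.8636 (V=0.0000). Price 12.8388; hedge Δ=0.3209, bond B=-32.9530.
  t=0,j=0: stock 123.0000 → up 142.6800 (V=12.8388), down 94.7100 (V=0.0000). Price 9.2299; hedge Δ=0.2676, bond B=-23.6901.
Root portfolio cost Δ·123+B reproduces V0=9.2299.

(0,0): Delta=0.2676 Bond=-23.6901
(1,0): Delta=0.0000 Bond=0.0000
(1,1): Delta=0.3209 Bond=-32.9530
V0=9.2299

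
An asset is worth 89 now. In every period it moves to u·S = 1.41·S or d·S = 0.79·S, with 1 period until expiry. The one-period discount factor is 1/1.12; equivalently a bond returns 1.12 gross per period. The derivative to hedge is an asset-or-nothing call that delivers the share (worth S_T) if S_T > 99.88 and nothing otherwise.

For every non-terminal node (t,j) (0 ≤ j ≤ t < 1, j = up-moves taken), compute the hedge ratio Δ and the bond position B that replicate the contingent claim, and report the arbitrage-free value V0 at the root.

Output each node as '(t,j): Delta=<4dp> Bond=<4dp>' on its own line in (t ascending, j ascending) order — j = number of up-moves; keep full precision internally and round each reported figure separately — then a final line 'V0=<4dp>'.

Under the risk-neutral measure, an up-move has probability p* = (R−d)/(u−d) = 0.5323 and values discount at R = 1.12.
Payoff layer (t=1): V(1,0)=0.0000, V(1,1)=125.4900
Node (0,0) S=89.0000: V=(p*·125.4900+(1−p*)·0.0000)/1.12=59.6367; Δ=(125.4900−0.0000)/(125.4900−70.3100)=2.2742; B=V−Δ·S=-142.7666
Self-financing check: at every node Δ·S+B equals the discounted successor values.

(0,0): Delta=2.2742 Bond=-142.7666
V0=59.6367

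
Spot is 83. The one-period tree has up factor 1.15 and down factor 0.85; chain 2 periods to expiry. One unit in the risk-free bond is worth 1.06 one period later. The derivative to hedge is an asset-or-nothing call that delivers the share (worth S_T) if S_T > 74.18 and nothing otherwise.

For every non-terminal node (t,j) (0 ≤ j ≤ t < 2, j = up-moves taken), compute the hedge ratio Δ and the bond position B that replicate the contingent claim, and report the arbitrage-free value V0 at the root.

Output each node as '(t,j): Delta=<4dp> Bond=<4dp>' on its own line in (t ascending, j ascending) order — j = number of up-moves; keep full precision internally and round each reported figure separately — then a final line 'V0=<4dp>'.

(0,0): Delta=1.6816 Bond=-61.3765
(1,0): Delta=3.8333 Bond=-216.8636
(1,1): Delta=1.0000 Bond=0.0000
V0=78.1966

Since d<R<u, set p* = (R−d)/(u−d) = 0.7000; price each node as the discounted p*-expectation of its children.
Terminal payoffs: V(2,0)=0.0000, V(2,1)=81.1325, V(2,2)=109.7675
Node (1,0) S=70.5500: V=(p*·81.1325+(1−p*)·0.0000)/1.06=53.5781; Δ=(81.1325−0.0000)/(81.1325−59.9675)=3.8333; B=V−Δ·S=-216.8636
Node (1,1) S=95.4500: V=(p*·109.7675+(1−p*)·81.1325)/1.06=95.4500; Δ=(109.7675−81.1325)/(109.7675−81.1325)=1.0000; B=V−Δ·S=0.0000
Node (0,0) S=83.0000: V=(p*·95.4500+(1−p*)·53.5781)/1.06=78.1966; Δ=(95.4500−53.5781)/(95.4500−70.5500)=1.6816; B=V−Δ·S=-61.3765
Each (Δ,B) replicates both successor values, so the strategy is self-financing and V0 is arbitrage-free.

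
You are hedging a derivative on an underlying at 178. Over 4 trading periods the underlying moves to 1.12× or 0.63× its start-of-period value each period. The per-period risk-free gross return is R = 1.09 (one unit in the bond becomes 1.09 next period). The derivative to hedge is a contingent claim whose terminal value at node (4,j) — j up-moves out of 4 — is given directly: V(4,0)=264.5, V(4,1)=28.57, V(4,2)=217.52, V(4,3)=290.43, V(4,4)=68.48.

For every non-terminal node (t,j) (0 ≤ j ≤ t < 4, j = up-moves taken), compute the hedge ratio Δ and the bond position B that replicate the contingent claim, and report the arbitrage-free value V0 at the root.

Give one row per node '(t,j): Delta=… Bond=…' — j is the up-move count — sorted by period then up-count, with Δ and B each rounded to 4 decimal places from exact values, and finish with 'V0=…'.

(0,0): Delta=-1.5040 Bond=350.1622
(1,0): Delta=1.3034 Bond=66.8500
(1,1): Delta=-1.6070 Bond=402.2090
(2,0): Delta=4.3181 Bond=-140.1192
(2,1): Delta=1.1928 Bond=86.7569
(2,2): Delta=-1.7098 Bond=461.3415
(3,0): Delta=-10.8180 Bond=520.9528
(3,1): Delta=4.8734 Bond=-196.6658
(3,2): Delta=1.0578 Bond=113.5583
(3,3): Delta=-1.8113 Bond=528.2516
V0=82.4414

Since d<R<u, set p* = (R−d)/(u−d) = 0.9388; price each node as the discounted p*-expectation of its children.
Payoff layer (t=4): V(4,0)=264.5000, V(4,1)=28.5700, V(4,2)=217.5200, V(4,3)=290.4300, V(4,4)=68.4800
Node (3,0) S=44.5084: V=(p*·28.5700+(1−p*)·264.5000)/1.09=39.4630; Δ=(28.5700−264.5000)/(49.8494−28.0403)=-10.8180; B=V−Δ·S=520.9528
Node (3,1) S=79.1260: V=(p*·217.5200+(1−p*)·28.5700)/1.09=188.9465; Δ=(217.5200−28.5700)/(88.6211−49.8494)=4.8734; B=V−Δ·S=-196.6658
Node (3,2) S=140.6684: V=(p*·290.4300+(1−p*)·217.5200)/1.09=262.3542; Δ=(290.4300−217.5200)/(157.5486−88.6211)=1.0578; B=V−Δ·S=113.5583
Node (3,3) S=250.0772: V=(p*·68.4800+(1−p*)·290.4300)/1.09=75.2925; Δ=(68.4800−290.4300)/(280.0864−157.5486)=-1.8113; B=V−Δ·S=528.2516
Node (2,0) S=70.6482: V=(p*·188.9465+(1−p*)·39.4630)/1.09=164.9490; Δ=(188.9465−39.4630)/(79.1260−44.5084)=4.3181; B=V−Δ·S=-140.1192
Node (2,1) S=125.5968: V=(p*·262.3542+(1−p*)·188.9465)/1.09=236.5687; Δ=(262.3542−188.9465)/(140.6684−79.1260)=1.1928; B=V−Δ·S=86.7569
Node (2,2) S=223.2832: V=(p*·75.2925+(1−p*)·262.3542)/1.09=79.5828; Δ=(75.2925−262.3542)/(250.0772−140.6684)=-1.7098; B=V−Δ·S=461.3415
Node (1,0) S=112.1400: V=(p*·236.5687+(1−p*)·164.9490)/1.09=213.0127; Δ=(236.5687−164.9490)/(125.5968−70.6482)=1.3034; B=V−Δ·S=66.8500
Node (1,1) S=199.3600: V=(p*·79.5828+(1−p*)·236.5687)/1.09=81.8295; Δ=(79.5828−236.5687)/(223.2832−125.5968)=-1.6070; B=V−Δ·S=402.2090
Node (0,0) S=178.0000: V=(p*·81.8295+(1−p*)·213.0127)/1.09=82.4414; Δ=(81.8295−213.0127)/(199.3600−112.1400)=-1.5040; B=V−Δ·S=350.1622
The time-0 hedge costs 82.4414, which is the no-arbitrage price.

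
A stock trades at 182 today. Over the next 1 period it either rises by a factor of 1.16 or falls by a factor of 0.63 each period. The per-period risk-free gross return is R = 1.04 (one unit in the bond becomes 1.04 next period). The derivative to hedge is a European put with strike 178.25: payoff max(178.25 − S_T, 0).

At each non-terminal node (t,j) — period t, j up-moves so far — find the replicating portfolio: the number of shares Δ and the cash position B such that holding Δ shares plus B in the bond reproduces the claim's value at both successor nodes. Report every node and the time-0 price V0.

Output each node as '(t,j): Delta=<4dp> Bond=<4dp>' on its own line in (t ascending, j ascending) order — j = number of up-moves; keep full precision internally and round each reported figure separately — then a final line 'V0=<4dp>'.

Under the risk-neutral measure, an up-move has probability p* = (R−d)/(u−d) = 0.7736 and values discount at R = 1.04.
Terminal values V(1,·): V(1,0)=63.5900, V(1,1)=0.0000
Node (0,0) S=182.0000: V=(p*·0.0000+(1−p*)·63.5900)/1.04=13.8440; Δ=(0.0000−63.5900)/(211.1200−114.6600)=-0.6592; B=V−Δ·S=133.8251
Each (Δ,B) replicates both successor values, so the strategy is self-financing and V0 is arbitrage-free.

(0,0): Delta=-0.6592 Bond=133.8251
V0=13.8440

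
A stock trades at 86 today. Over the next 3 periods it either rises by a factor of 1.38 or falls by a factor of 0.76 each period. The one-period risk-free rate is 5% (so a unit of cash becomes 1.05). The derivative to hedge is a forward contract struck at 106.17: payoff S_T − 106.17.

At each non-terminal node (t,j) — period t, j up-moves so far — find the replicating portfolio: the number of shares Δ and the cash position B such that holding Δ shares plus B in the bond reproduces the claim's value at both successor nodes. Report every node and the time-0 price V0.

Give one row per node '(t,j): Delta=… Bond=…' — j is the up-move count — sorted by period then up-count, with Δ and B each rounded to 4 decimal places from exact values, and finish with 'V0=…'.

Risk-neutral probability p* = (R−d)/(u−d) = (1.05−0.76)/(1.38−0.76) = 0.4677.
Terminal payoffs: V(3,0)=-68.4181, V(3,1)=-37.6204, V(3,2)=18.3016, V(3,3)=119.8442
  t=2,j=0: stock 49.6736 → up 68.5496 (V=-37.6204), down 37.7519 (V=-68.4181). Price -51.4407; hedge Δ=1.0000, bond B=-101.1143.
  t=2,j=1: stock 90.1968 → up 124.4716 (V=18.3016), down 68.5496 (V=-37.6204). Price -10.9175; hedge Δ=1.0000, bond B=-101.1143.
  t=2,j=2: stock 163.7784 → up 226.0142 (V=119.8442), down 124.4716 (V=18.3016). Price 62.6641; hedge Δ=1.0000, bond B=-101.1143.
  t=1,j=0: stock 65.3600 → up 90.1968 (V=-10.9175), down 49.6736 (V=-51.4407). Price -30.9393; hedge Δ=1.0000, bond B=-96.2993.
  t=1,j=1: stock 118.6800 → up 163.7784 (V=62.6641), down 90.1968 (V=-10.9175). Price 22.3807; hedge Δ=1.0000, bond B=-96.2993.
  t=0,j=0: stock 86.0000 → up 118.6800 (V=22.3807), down 65.3600 (V=-30.9393). Price -5.7136; hedge Δ=1.0000, bond B=-91.7136.
Check: Δ(0,0)·S0 + B(0,0) = -5.7136 = V0.

(0,0): Delta=1.0000 Bond=-91.7136
(1,0): Delta=1.0000 Bond=-96.2993
(1,1): Delta=1.0000 Bond=-96.2993
(2,0): Delta=1.0000 Bond=-101.1143
(2,1): Delta=1.0000 Bond=-101.1143
(2,2): Delta=1.0000 Bond=-101.1143
V0=-5.7136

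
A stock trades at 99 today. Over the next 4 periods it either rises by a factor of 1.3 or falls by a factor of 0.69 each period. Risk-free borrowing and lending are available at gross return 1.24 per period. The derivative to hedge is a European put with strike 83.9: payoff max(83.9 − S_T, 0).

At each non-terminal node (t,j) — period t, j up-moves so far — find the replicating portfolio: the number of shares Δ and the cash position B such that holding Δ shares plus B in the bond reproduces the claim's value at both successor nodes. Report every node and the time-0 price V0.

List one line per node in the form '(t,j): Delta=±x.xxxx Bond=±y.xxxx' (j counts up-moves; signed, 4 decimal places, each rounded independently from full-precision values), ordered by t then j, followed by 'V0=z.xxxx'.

(0,0): Delta=-0.0175 Bond=1.8801
(1,0): Delta=-0.1603 Bond=12.0871
(1,1): Delta=-0.0092 Bond=1.2671
(2,0): Delta=-1.0000 Bond=54.5656
(2,1): Delta=-0.1117 Bond=10.6704
(2,2): Delta=-0.0033 Bond=0.5785
(3,0): Delta=-1.0000 Bond=67.6613
(3,1): Delta=-1.0000 Bond=67.6613
(3,2): Delta=-0.0603 Bond=7.2935
(3,3): Delta=0.0000 Bond=0.0000
V0=0.1476

Under the risk-neutral measure, an up-move has probability p* = (R−d)/(u−d) = 0.9016 and values discount at R = 1.24.
Terminal payoffs: V(4,0)=61.4596, V(4,1)=41.6209, V(4,2)=4.2437, V(4,3)=0.0000, V(4,4)=0.0000
Node (3,0) S=32.5224: V=(p*·41.6209+(1−p*)·61.4596)/1.24=35.1389; Δ=(41.6209−61.4596)/(42.2791−22.4404)=-1.0000; B=V−Δ·S=67.6613
Node (3,1) S=61.2741: V=(p*·4.2437+(1−p*)·41.6209)/1.24=6.3872; Δ=(4.2437−41.6209)/(79.6563−42.2791)=-1.0000; B=V−Δ·S=67.6613
Node (3,2) S=115.4439: V=(p*·0.0000+(1−p*)·4.2437)/1.24=0.3366; Δ=(0.0000−4.2437)/(150.0771−79.6563)=-0.0603; B=V−Δ·S=7.2935
Node (3,3) S=217.5030: V=(p*·0.0000+(1−p*)·0.0000)/1.24=0.0000; Δ=(0.0000−0.0000)/(282.7539−150.0771)=0.0000; B=V−Δ·S=0.0000
Node (2,0) S=47.1339: V=(p*·6.3872+(1−p*)·35.1389)/1.24=7.4317; Δ=(6.3872−35.1389)/(61.2741−32.5224)=-1.0000; B=V−Δ·S=54.5656
Node (2,1) S=88.8030: V=(p*·0.3366+(1−p*)·6.3872)/1.24=0.7514; Δ=(0.3366−6.3872)/(115.4439−61.2741)=-0.1117; B=V−Δ·S=10.6704
Node (2,2) S=167.3100: V=(p*·0.0000+(1−p*)·0.3366)/1.24=0.0267; Δ=(0.0000−0.3366)/(217.5030−115.4439)=-0.0033; B=V−Δ·S=0.5785
Node (1,0) S=68.3100: V=(p*·0.7514+(1−p*)·7.4317)/1.24=1.1359; Δ=(0.7514−7.4317)/(88.8030−47.1339)=-0.1603; B=V−Δ·S=12.0871
Node (1,1) S=128.7000: V=(p*·0.0267+(1−p*)·0.7514)/1.24=0.0790; Δ=(0.0267−0.7514)/(167.3100−88.8030)=-0.0092; B=V−Δ·S=1.2671
Node (0,0) S=99.0000: V=(p*·0.0790+(1−p*)·1.1359)/1.24=0.1476; Δ=(0.0790−1.1359)/(128.7000−68.3100)=-0.0175; B=V−Δ·S=1.8801
Each (Δ,B) replicates both successor values, so the strategy is self-financing and V0 is arbitrage-free.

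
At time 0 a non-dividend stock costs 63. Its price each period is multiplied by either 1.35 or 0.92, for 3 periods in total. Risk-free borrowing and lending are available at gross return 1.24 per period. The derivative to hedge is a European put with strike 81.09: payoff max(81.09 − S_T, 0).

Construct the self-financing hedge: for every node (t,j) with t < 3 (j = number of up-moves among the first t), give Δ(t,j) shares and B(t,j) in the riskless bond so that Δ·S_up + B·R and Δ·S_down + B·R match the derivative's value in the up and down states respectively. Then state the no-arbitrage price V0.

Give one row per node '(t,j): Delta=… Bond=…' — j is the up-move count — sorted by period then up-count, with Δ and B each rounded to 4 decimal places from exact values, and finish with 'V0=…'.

Under the risk-neutral measure, an up-move has probability p* = (R−d)/(u−d) = 0.7442 and values discount at R = 1.24.
Terminal values V(3,·): V(3,0)=32.0327, V(3,1)=9.1037, V(3,2)=0.0000, V(3,3)=0.0000
(2,0): S=53.3232. Δ = (V_up−V_dn)/(S_up−S_dn) = (9.1037−32.0327)/(71.9863−49.0573) = -1.0000. V = [p*·9.1037 + (1−p*)·32.0327]/1.24 = 12.0720. B = V − Δ·S = 65.3952.
(2,1): S=78.2460. Δ = (V_up−V_dn)/(S_up−S_dn) = (0.0000−9.1037)/(105.6321−71.9863) = -0.2706. V = [p*·0.0000 + (1−p*)·9.1037]/1.24 = 1.8781. B = V − Δ·S = 23.0495.
(2,2): S=114.8175. Δ = (V_up−V_dn)/(S_up−S_dn) = (0.0000−0.0000)/(155.0036−105.6321) = 0.0000. V = [p*·0.0000 + (1−p*)·0.0000]/1.24 = 0.0000. B = V − Δ·S = 0.0000.
(1,0): S=57.9600. Δ = (V_up−V_dn)/(S_up−S_dn) = (1.8781−12.0720)/(78.2460−53.3232) = -0.4090. V = [p*·1.8781 + (1−p*)·12.0720]/1.24 = 3.6176. B = V − Δ·S = 27.3243.
(1,1): S=85.0500. Δ = (V_up−V_dn)/(S_up−S_dn) = (0.0000−1.8781)/(114.8175−78.2460) = -0.0514. V = [p*·0.0000 + (1−p*)·1.8781]/1.24 = 0.3875. B = V − Δ·S = 4.7551.
(0,0): S=63.0000. Δ = (V_up−V_dn)/(S_up−S_dn) = (0.3875−3.6176)/(85.0500−57.9600) = -0.1192. V = [p*·0.3875 + (1−p*)·3.6176]/1.24 = 0.9788. B = V − Δ·S = 8.4908.
Each (Δ,B) replicates both successor values, so the strategy is self-financing and V0 is arbitrage-free.

(0,0): Delta=-0.1192 Bond=8.4908
(1,0): Delta=-0.4090 Bond=27.3243
(1,1): Delta=-0.0514 Bond=4.7551
(2,0): Delta=-1.0000 Bond=65.3952
(2,1): Delta=-0.2706 Bond=23.0495
(2,2): Delta=0.0000 Bond=0.0000
V0=0.9788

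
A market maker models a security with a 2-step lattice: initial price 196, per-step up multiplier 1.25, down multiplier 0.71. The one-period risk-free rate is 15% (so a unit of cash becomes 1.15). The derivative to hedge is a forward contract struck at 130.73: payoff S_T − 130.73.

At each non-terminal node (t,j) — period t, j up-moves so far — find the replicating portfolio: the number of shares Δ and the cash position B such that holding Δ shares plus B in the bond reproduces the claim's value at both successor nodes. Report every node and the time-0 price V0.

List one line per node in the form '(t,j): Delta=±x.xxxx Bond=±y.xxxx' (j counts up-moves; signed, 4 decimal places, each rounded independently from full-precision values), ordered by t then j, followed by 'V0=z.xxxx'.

The replicating-portfolio and risk-neutral prices coincide; use p* = (1.15−0.71)/(1.25−0.71) = 0.8148 for the latter.
At expiry t=2: V(2,0)=-31.9264, V(2,1)=43.2200, V(2,2)=175.5200
  t=1,j=0: stock 139.1600 → up 173.9500 (V=43.2200), down 98.8036 (V=-31.9264). Price 25.4817; hedge Δ=1.0000, bond B=-113.6783.
  t=1,j=1: stock 245.0000 → up 306.2500 (V=175.5200), down 173.9500 (V=43.2200). Price 131.3217; hedge Δ=1.0000, bond B=-113.6783.
  t=0,j=0: stock 196.0000 → up 245.0000 (V=131.3217), down 139.1600 (V=25.4817). Price 97.1493; hedge Δ=1.0000, bond B=-98.8507.
Check: Δ(0,0)·S0 + B(0,0) = 97.1493 = V0.

(0,0): Delta=1.0000 Bond=-98.8507
(1,0): Delta=1.0000 Bond=-113.6783
(1,1): Delta=1.0000 Bond=-113.6783
V0=97.1493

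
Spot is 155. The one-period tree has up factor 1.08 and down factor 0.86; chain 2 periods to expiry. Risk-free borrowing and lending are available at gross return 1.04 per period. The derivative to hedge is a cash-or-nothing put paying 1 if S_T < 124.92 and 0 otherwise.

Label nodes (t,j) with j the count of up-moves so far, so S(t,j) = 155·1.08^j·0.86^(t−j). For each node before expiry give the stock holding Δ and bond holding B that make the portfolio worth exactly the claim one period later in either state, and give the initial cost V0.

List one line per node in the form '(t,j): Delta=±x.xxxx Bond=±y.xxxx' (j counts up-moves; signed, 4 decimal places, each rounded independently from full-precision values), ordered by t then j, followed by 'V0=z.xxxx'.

The replicating-portfolio and risk-neutral prices coincide; use p* = (1.04−0.86)/(1.08−0.86) = 0.8182 for the latter.
At expiry t=2: V(2,0)=1.0000, V(2,1)=0.0000, V(2,2)=0.0000
  t=1,j=0: stock 133.3000 → up 143.9640 (V=0.0000), down 114.6380 (V=1.0000). Price 0.1748; hedge Δ=-0.0341, bond B=4.7203.
  t=1,j=1: stock 167.4000 → up 180.7920 (V=0.0000), down 143.9640 (V=0.0000). Price 0.0000; hedge Δ=0.0000, bond B=0.0000.
  t=0,j=0: stock 155.0000 → up 167.4000 (V=0.0000), down 133.3000 (V=0.1748). Price 0.0306; hedge Δ=-0.0051, bond B=0.8252.
The time-0 hedge costs 0.0306, which is the no-arbitrage price.

(0,0): Delta=-0.0051 Bond=0.8252
(1,0): Delta=-0.0341 Bond=4.7203
(1,1): Delta=0.0000 Bond=0.0000
V0=0.0306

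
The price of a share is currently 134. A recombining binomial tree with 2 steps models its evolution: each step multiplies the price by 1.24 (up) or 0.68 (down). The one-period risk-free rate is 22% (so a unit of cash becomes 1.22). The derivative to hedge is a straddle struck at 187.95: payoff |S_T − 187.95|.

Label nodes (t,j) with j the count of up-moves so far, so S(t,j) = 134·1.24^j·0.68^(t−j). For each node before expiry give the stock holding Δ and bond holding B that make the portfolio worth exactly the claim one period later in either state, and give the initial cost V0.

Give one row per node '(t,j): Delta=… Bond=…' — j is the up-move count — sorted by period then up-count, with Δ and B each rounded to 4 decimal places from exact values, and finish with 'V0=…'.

No-arbitrage ⇒ martingale measure with p* = (R−d)/(u−d) = 0.9643.
Terminal payoffs: V(2,0)=125.9884, V(2,1)=74.9612, V(2,2)=18.0884
  t=1,j=0: stock 91.1200 → up 112.9888 (V=74.9612), down 61.9616 (V=125.9884). Price 62.9374; hedge Δ=-1.0000, bond B=154.0574.
  t=1,j=1: stock 166.1600 → up 206.0384 (V=18.0884), down 112.9888 (V=74.9612). Price 16.4915; hedge Δ=-0.6112, bond B=118.0500.
  t=0,j=0: stock 134.0000 → up 166.1600 (V=16.4915), down 91.1200 (V=62.9374). Price 14.8772; hedge Δ=-0.6189, bond B=97.8164.
Each (Δ,B) replicates both successor values, so the strategy is self-financing and V0 is arbitrage-free.

(0,0): Delta=-0.6189 Bond=97.8164
(1,0): Delta=-1.0000 Bond=154.0574
(1,1): Delta=-0.6112 Bond=118.0500
V0=14.8772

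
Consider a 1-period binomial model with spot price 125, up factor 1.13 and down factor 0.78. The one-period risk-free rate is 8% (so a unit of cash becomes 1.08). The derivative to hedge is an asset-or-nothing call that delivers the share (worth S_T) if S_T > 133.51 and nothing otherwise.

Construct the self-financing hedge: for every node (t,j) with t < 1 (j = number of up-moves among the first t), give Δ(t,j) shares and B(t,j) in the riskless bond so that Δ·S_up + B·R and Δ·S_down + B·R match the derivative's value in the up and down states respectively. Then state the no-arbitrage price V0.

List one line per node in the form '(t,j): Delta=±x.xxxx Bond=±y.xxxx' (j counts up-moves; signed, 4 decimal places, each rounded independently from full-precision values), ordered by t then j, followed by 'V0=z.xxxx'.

(0,0): Delta=3.2286 Bond=-291.4683
V0=112.1032

The replicating-portfolio and risk-neutral prices coincide; use p* = (1.08−0.78)/(1.13−0.78) = 0.8571 for the latter.
Terminal values V(1,·): V(1,0)=0.0000, V(1,1)=141.2500
(0,0): S=125.0000. Δ = (V_up−V_dn)/(S_up−S_dn) = (141.2500−0.0000)/(141.2500−97.5000) = 3.2286. V = [p*·141.2500 + (1−p*)·0.0000]/1.08 = 112.1032. B = V − Δ·S = -291.4683.
Each (Δ,B) replicates both successor values, so the strategy is self-financing and V0 is arbitrage-free.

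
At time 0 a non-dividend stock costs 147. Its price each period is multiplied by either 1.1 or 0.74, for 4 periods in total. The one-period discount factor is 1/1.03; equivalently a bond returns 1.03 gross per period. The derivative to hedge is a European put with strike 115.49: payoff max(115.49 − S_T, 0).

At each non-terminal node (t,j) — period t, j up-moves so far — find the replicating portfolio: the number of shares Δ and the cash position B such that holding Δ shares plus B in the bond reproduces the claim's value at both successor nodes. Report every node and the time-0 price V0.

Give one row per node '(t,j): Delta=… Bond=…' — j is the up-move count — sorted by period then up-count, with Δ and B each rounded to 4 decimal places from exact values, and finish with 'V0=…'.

The replicating-portfolio and risk-neutral prices coincide; use p* = (1.03−0.74)/(1.1−0.74) = 0.8056 for the latter.
Terminal payoffs: V(4,0)=71.4097, V(4,1)=49.9653, V(4,2)=18.0884, V(4,3)=0.0000, V(4,4)=0.0000
(3,0): S=59.5679. Δ = (V_up−V_dn)/(S_up−S_dn) = (49.9653−71.4097)/(65.5247−44.0803) = -1.0000. V = [p*·49.9653 + (1−p*)·71.4097]/1.03 = 52.5583. B = V − Δ·S = 112.1262.
(3,1): S=88.5469. Δ = (V_up−V_dn)/(S_up−S_dn) = (18.0884−49.9653)/(97.4016−65.5247) = -1.0000. V = [p*·18.0884 + (1−p*)·49.9653]/1.03 = 23.5793. B = V − Δ·S = 112.1262.
(3,2): S=131.6238. Δ = (V_up−V_dn)/(S_up−S_dn) = (0.0000−18.0884)/(144.7862−97.4016) = -0.3817. V = [p*·0.0000 + (1−p*)·18.0884]/1.03 = 3.4147. B = V − Δ·S = 53.6603.
(3,3): S=195.6570. Δ = (V_up−V_dn)/(S_up−S_dn) = (0.0000−0.0000)/(215.2227−144.7862) = 0.0000. V = [p*·0.0000 + (1−p*)·0.0000]/1.03 = 0.0000. B = V − Δ·S = 0.0000.
(2,0): S=80.4972. Δ = (V_up−V_dn)/(S_up−S_dn) = (23.5793−52.5583)/(88.5469−59.5679) = -1.0000. V = [p*·23.5793 + (1−p*)·52.5583]/1.03 = 28.3632. B = V − Δ·S = 108.8604.
(2,1): S=119.6580. Δ = (V_up−V_dn)/(S_up−S_dn) = (3.4147−23.5793)/(131.6238−88.5469) = -0.4681. V = [p*·3.4147 + (1−p*)·23.5793]/1.03 = 7.1220. B = V − Δ·S = 63.1346.
(2,2): S=177.8700. Δ = (V_up−V_dn)/(S_up−S_dn) = (0.0000−3.4147)/(195.6570−131.6238) = -0.0533. V = [p*·0.0000 + (1−p*)·3.4147]/1.03 = 0.6446. B = V − Δ·S = 10.1300.
(1,0): S=108.7800. Δ = (V_up−V_dn)/(S_up−S_dn) = (7.1220−28.3632)/(119.6580−80.4972) = -0.5424. V = [p*·7.1220 + (1−p*)·28.3632]/1.03 = 10.9245. B = V − Δ·S = 69.9279.
(1,1): S=161.7000. Δ = (V_up−V_dn)/(S_up−S_dn) = (0.6446−7.1220)/(177.8700−119.6580) = -0.1113. V = [p*·0.6446 + (1−p*)·7.1220]/1.03 = 1.8487. B = V − Δ·S = 19.8412.
(0,0): S=147.0000. Δ = (V_up−V_dn)/(S_up−S_dn) = (1.8487−10.9245)/(161.7000−108.7800) = -0.1715. V = [p*·1.8487 + (1−p*)·10.9245]/1.03 = 3.5082. B = V − Δ·S = 28.7188.
The time-0 hedge costs 3.5082, which is the no-arbitrage price.

(0,0): Delta=-0.1715 Bond=28.7188
(1,0): Delta=-0.5424 Bond=69.9279
(1,1): Delta=-0.1113 Bond=19.8412
(2,0): Delta=-1.0000 Bond=108.8604
(2,1): Delta=-0.4681 Bond=63.1346
(2,2): Delta=-0.0533 Bond=10.1300
(3,0): Delta=-1.0000 Bond=112.1262
(3,1): Delta=-1.0000 Bond=112.1262
(3,2): Delta=-0.3817 Bond=53.6603
(3,3): Delta=0.0000 Bond=0.0000
V0=3.5082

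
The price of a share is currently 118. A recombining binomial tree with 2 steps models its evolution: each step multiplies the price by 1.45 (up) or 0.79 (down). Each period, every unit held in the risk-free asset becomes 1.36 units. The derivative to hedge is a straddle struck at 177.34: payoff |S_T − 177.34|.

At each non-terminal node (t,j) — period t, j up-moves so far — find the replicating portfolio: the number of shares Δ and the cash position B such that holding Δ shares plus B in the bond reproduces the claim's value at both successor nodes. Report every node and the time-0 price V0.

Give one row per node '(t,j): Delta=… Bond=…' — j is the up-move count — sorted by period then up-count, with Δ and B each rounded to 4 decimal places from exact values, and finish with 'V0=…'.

(0,0): Delta=0.1539 Bond=16.7899
(1,0): Delta=-1.0000 Bond=130.3971
(1,1): Delta=0.2531 Bond=5.8506
V0=34.9454

No-arbitrage ⇒ martingale measure with p* = (R−d)/(u−d) = 0.8636.
Payoff layer (t=2): V(2,0)=103.6962, V(2,1)=42.1710, V(2,2)=70.7550
Node (1,0) S=93.2200: V=(p*·42.1710+(1−p*)·103.6962)/1.36=37.1771; Δ=(42.1710−103.6962)/(135.1690−73.6438)=-1.0000; B=V−Δ·S=130.3971
Node (1,1) S=171.1000: V=(p*·70.7550+(1−p*)·42.1710)/1.36=49.1597; Δ=(70.7550−42.1710)/(248.0950−135.1690)=0.2531; B=V−Δ·S=5.8506
Node (0,0) S=118.0000: V=(p*·49.1597+(1−p*)·37.1771)/1.36=34.9454; Δ=(49.1597−37.1771)/(171.1000−93.2200)=0.1539; B=V−Δ·S=16.7899
The time-0 hedge costs 34.9454, which is the no-arbitrage price.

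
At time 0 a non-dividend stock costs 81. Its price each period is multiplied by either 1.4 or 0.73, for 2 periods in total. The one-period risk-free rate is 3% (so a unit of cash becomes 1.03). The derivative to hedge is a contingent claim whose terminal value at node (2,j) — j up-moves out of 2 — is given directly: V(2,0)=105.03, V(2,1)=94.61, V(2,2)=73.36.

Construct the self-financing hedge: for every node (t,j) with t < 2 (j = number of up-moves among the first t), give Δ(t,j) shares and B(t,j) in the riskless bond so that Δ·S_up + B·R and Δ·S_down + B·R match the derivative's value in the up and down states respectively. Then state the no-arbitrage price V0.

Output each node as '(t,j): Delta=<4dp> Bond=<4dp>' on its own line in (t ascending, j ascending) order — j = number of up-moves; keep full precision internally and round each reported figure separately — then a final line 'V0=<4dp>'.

(0,0): Delta=-0.2732 Bond=110.2846
(1,0): Delta=-0.2630 Bond=112.9933
(1,1): Delta=-0.2797 Bond=114.3330
V0=88.1585

Risk-neutral probability p* = (R−d)/(u−d) = (1.03−0.73)/(1.4−0.73) = 0.4478.
Terminal values V(2,·): V(2,0)=105.0300, V(2,1)=94.6100, V(2,2)=73.3600
Node (1,0) S=59.1300: V=(p*·94.6100+(1−p*)·105.0300)/1.03=97.4411; Δ=(94.6100−105.0300)/(82.7820−43.1649)=-0.2630; B=V−Δ·S=112.9933
Node (1,1) S=113.4000: V=(p*·73.3600+(1−p*)·94.6100)/1.03=82.6166; Δ=(73.3600−94.6100)/(158.7600−82.7820)=-0.2797; B=V−Δ·S=114.3330
Node (0,0) S=81.0000: V=(p*·82.6166+(1−p*)·97.4411)/1.03=88.1585; Δ=(82.6166−97.4411)/(113.4000−59.1300)=-0.2732; B=V−Δ·S=110.2846
Each (Δ,B) replicates both successor values, so the strategy is self-financing and V0 is arbitrage-free.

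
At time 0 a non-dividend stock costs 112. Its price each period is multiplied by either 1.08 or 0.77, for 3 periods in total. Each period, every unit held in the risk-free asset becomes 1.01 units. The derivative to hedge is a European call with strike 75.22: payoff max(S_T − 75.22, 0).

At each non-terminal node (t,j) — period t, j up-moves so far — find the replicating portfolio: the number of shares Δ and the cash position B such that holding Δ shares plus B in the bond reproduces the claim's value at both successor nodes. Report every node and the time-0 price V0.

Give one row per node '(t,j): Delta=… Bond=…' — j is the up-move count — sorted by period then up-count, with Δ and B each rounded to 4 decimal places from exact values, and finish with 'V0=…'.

Since d<R<u, set p* = (R−d)/(u−d) = 0.7742; price each node as the discounted p*-expectation of its children.
Payoff layer (t=3): V(3,0)=0.0000, V(3,1)=0.0000, V(3,2)=25.3703, V(3,3)=65.8677
Node (2,0) S=66.4048: V=(p*·0.0000+(1−p*)·0.0000)/1.01=0.0000; Δ=(0.0000−0.0000)/(71.7172−51.1317)=0.0000; B=V−Δ·S=0.0000
Node (2,1) S=93.1392: V=(p*·25.3703+(1−p*)·0.0000)/1.01=19.4471; Δ=(25.3703−0.0000)/(100.5903−71.7172)=0.8787; B=V−Δ·S=-62.3927
Node (2,2) S=130.6368: V=(p*·65.8677+(1−p*)·25.3703)/1.01=56.1616; Δ=(65.8677−25.3703)/(141.0877−100.5903)=1.0000; B=V−Δ·S=-74.4752
Node (1,0) S=86.2400: V=(p*·19.4471+(1−p*)·0.0000)/1.01=14.9067; Δ=(19.4471−0.0000)/(93.1392−66.4048)=0.7274; B=V−Δ·S=-47.8258
Node (1,1) S=120.9600: V=(p*·56.1616+(1−p*)·19.4471)/1.01=47.3972; Δ=(56.1616−19.4471)/(130.6368−93.1392)=0.9791; B=V−Δ·S=-71.0366
Node (0,0) S=112.0000: V=(p*·47.3972+(1−p*)·14.9067)/1.01=39.6640; Δ=(47.3972−14.9067)/(120.9600−86.2400)=0.9358; B=V−Δ·S=-65.1440
The time-0 hedge costs 39.6640, which is the no-arbitrage price.

(0,0): Delta=0.9358 Bond=-65.1440
(1,0): Delta=0.7274 Bond=-47.8258
(1,1): Delta=0.9791 Bond=-71.0366
(2,0): Delta=0.0000 Bond=0.0000
(2,1): Delta=0.8787 Bond=-62.3927
(2,2): Delta=1.0000 Bond=-74.4752
V0=39.6640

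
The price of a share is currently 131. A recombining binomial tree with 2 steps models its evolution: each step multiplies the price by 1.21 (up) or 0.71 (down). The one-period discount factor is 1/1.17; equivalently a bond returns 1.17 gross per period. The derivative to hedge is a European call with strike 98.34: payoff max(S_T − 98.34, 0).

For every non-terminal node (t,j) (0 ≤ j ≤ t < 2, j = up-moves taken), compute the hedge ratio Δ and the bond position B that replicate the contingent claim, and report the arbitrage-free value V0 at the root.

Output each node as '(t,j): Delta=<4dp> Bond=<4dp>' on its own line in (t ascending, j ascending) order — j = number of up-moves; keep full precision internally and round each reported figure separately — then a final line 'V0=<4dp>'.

(0,0): Delta=0.9663 Bond=-67.2702
(1,0): Delta=0.3054 Bond=-17.2367
(1,1): Delta=1.0000 Bond=-84.0513
V0=59.3123

Since d<R<u, set p* = (R−d)/(u−d) = 0.9200; price each node as the discounted p*-expectation of its children.
Payoff layer (t=2): V(2,0)=0.0000, V(2,1)=14.2021, V(2,2)=93.4571
Node (1,0) S=93.0100: V=(p*·14.2021+(1−p*)·0.0000)/1.17=11.1675; Δ=(14.2021−0.0000)/(112.5421−66.0371)=0.3054; B=V−Δ·S=-17.2367
Node (1,1) S=158.5100: V=(p*·93.4571+(1−p*)·14.2021)/1.17=74.4587; Δ=(93.4571−14.2021)/(191.7971−112.5421)=1.0000; B=V−Δ·S=-84.0513
Node (0,0) S=131.0000: V=(p*·74.4587+(1−p*)·11.1675)/1.17=59.3123; Δ=(74.4587−11.1675)/(158.5100−93.0100)=0.9663; B=V−Δ·S=-67.2702
Root portfolio cost Δ·131+B reproduces V0=59.3123.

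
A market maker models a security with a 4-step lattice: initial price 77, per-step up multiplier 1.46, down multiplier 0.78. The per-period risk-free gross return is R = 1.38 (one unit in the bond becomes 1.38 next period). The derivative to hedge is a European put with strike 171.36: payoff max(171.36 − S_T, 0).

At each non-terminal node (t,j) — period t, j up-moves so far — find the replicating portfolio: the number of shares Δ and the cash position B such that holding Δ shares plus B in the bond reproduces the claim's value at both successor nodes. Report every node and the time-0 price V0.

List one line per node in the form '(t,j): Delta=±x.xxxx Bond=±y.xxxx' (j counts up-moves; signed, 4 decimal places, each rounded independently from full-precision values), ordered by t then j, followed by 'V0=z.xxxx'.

Under the risk-neutral measure, an up-move has probability p* = (R−d)/(u−d) = 0.8824 and values discount at R = 1.38.
Terminal payoffs: V(4,0)=142.8584, V(4,1)=118.0109, V(4,2)=71.5014, V(4,3)=0.0000, V(4,4)=0.0000
(3,0): S=36.5405. Δ = (V_up−V_dn)/(S_up−S_dn) = (118.0109−142.8584)/(53.3491−28.5016) = -1.0000. V = [p*·118.0109 + (1−p*)·142.8584]/1.38 = 87.6334. B = V − Δ·S = 124.1739.
(3,1): S=68.3963. Δ = (V_up−V_dn)/(S_up−S_dn) = (71.5014−118.0109)/(99.8586−53.3491) = -1.0000. V = [p*·71.5014 + (1−p*)·118.0109]/1.38 = 55.7776. B = V − Δ·S = 124.1739.
(3,2): S=128.0239. Δ = (V_up−V_dn)/(S_up−S_dn) = (0.0000−71.5014)/(186.9149−99.8586) = -0.8213. V = [p*·0.0000 + (1−p*)·71.5014]/1.38 = 6.0956. B = V − Δ·S = 111.2447.
(3,3): S=239.6345. Δ = (V_up−V_dn)/(S_up−S_dn) = (0.0000−0.0000)/(349.8663−186.9149) = 0.0000. V = [p*·0.0000 + (1−p*)·0.0000]/1.38 = 0.0000. B = V − Δ·S = 0.0000.
(2,0): S=46.8468. Δ = (V_up−V_dn)/(S_up−S_dn) = (55.7776−87.6334)/(68.3963−36.5405) = -1.0000. V = [p*·55.7776 + (1−p*)·87.6334]/1.38 = 43.1343. B = V − Δ·S = 89.9811.
(2,1): S=87.6876. Δ = (V_up−V_dn)/(S_up−S_dn) = (6.0956−55.7776)/(128.0239−68.3963) = -0.8332. V = [p*·6.0956 + (1−p*)·55.7776]/1.38 = 8.6526. B = V − Δ·S = 81.7143.
(2,2): S=164.1332. Δ = (V_up−V_dn)/(S_up−S_dn) = (0.0000−6.0956)/(239.6345−128.0239) = -0.0546. V = [p*·0.0000 + (1−p*)·6.0956]/1.38 = 0.5197. B = V − Δ·S = 9.4838.
(1,0): S=60.0600. Δ = (V_up−V_dn)/(S_up−S_dn) = (8.6526−43.1343)/(87.6876−46.8468) = -0.8443. V = [p*·8.6526 + (1−p*)·43.1343]/1.38 = 9.2096. B = V − Δ·S = 59.9180.
(1,1): S=112.4200. Δ = (V_up−V_dn)/(S_up−S_dn) = (0.5197−8.6526)/(164.1332−87.6876) = -0.1064. V = [p*·0.5197 + (1−p*)·8.6526]/1.38 = 1.0699. B = V − Δ·S = 13.0301.
(0,0): S=77.0000. Δ = (V_up−V_dn)/(S_up−S_dn) = (1.0699−9.2096)/(112.4200−60.0600) = -0.1555. V = [p*·1.0699 + (1−p*)·9.2096]/1.38 = 1.4692. B = V − Δ·S = 13.4393.
Root portfolio cost Δ·77+B reproduces V0=1.4692.

(0,0): Delta=-0.1555 Bond=13.4393
(1,0): Delta=-0.8443 Bond=59.9180
(1,1): Delta=-0.1064 Bond=13.0301
(2,0): Delta=-1.0000 Bond=89.9811
(2,1): Delta=-0.8332 Bond=81.7143
(2,2): Delta=-0.0546 Bond=9.4838
(3,0): Delta=-1.0000 Bond=124.1739
(3,1): Delta=-1.0000 Bond=124.1739
(3,2): Delta=-0.8213 Bond=111.2447
(3,3): Delta=0.0000 Bond=0.0000
V0=1.4692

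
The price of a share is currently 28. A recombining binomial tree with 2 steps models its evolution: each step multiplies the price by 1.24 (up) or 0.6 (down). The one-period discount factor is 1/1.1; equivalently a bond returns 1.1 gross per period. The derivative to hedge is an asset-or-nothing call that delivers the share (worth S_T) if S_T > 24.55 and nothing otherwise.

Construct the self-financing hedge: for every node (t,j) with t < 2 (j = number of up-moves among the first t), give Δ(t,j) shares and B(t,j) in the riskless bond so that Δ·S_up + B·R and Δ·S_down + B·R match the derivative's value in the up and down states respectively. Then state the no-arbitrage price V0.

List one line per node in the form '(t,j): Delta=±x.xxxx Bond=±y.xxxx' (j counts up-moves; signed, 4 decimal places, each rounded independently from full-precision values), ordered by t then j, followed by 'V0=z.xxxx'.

(0,0): Delta=1.7063 Bond=-26.0602
(1,0): Delta=0.0000 Bond=0.0000
(1,1): Delta=1.9375 Bond=-36.6927
V0=21.7168

Risk-neutral probability p* = (R−d)/(u−d) = (1.1−0.6)/(1.24−0.6) = 0.7813.
Terminal values V(2,·): V(2,0)=0.0000, V(2,1)=0.0000, V(2,2)=43.0528
Node (1,0) S=16.8000: V=(p*·0.0000+(1−p*)·0.0000)/1.1=0.0000; Δ=(0.0000−0.0000)/(20.8320−10.0800)=0.0000; B=V−Δ·S=0.0000
Node (1,1) S=34.7200: V=(p*·43.0528+(1−p*)·0.0000)/1.1=30.5773; Δ=(43.0528−0.0000)/(43.0528−20.8320)=1.9375; B=V−Δ·S=-36.6927
Node (0,0) S=28.0000: V=(p*·30.5773+(1−p*)·0.0000)/1.1=21.7168; Δ=(30.5773−0.0000)/(34.7200−16.8000)=1.7063; B=V−Δ·S=-26.0602
Each (Δ,B) replicates both successor values, so the strategy is self-financing and V0 is arbitrage-free.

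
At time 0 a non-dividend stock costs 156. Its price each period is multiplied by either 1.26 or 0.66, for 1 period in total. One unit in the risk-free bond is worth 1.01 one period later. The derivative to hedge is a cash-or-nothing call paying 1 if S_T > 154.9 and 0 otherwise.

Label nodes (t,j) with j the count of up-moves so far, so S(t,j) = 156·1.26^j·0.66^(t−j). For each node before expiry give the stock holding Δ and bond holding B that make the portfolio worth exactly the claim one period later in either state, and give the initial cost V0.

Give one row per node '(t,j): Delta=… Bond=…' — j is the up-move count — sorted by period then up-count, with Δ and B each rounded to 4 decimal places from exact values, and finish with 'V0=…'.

(0,0): Delta=0.0107 Bond=-1.0891
V0=0.5776

Since d<R<u, set p* = (R−d)/(u−d) = 0.5833; price each node as the discounted p*-expectation of its children.
Payoff layer (t=1): V(1,0)=0.0000, V(1,1)=1.0000
(0,0): S=156.0000. Δ = (V_up−V_dn)/(S_up−S_dn) = (1.0000−0.0000)/(196.5600−102.9600) = 0.0107. V = [p*·1.0000 + (1−p*)·0.0000]/1.01 = 0.5776. B = V − Δ·S = -1.0891.
Root portfolio cost Δ·156+B reproduces V0=0.5776.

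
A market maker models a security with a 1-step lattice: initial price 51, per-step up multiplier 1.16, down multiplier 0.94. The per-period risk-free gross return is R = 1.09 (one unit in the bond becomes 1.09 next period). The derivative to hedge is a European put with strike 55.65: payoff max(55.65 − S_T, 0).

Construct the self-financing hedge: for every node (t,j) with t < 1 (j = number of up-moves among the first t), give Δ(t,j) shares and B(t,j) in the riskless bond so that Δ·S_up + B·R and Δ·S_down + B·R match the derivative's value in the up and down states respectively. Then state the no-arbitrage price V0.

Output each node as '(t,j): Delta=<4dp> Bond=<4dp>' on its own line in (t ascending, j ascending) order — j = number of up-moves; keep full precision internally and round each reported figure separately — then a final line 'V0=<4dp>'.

(0,0): Delta=-0.6872 Bond=37.2961
V0=2.2506

No-arbitrage ⇒ martingale measure with p* = (R−d)/(u−d) = 0.6818.
Terminal payoffs: V(1,0)=7.7100, V(1,1)=0.0000
  t=0,j=0: stock 51.0000 → up 59.1600 (V=0.0000), down 47.9400 (V=7.7100). Price 2.2506; hedge Δ=-0.6872, bond B=37.2961.
The time-0 hedge costs 2.2506, which is the no-arbitrage price.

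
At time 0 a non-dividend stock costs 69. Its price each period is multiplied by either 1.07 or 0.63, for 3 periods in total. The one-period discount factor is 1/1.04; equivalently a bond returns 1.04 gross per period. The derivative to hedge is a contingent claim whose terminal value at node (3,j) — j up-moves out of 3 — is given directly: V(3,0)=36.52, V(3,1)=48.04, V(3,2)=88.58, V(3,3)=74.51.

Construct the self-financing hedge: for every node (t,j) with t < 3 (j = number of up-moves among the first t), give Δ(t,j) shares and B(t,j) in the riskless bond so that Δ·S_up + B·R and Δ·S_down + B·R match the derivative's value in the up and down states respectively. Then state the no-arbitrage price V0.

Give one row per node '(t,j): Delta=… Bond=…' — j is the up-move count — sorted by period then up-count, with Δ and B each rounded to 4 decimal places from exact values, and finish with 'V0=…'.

The replicating-portfolio and risk-neutral prices coincide; use p* = (1.04−0.63)/(1.07−0.63) = 0.9318 for the latter.
At expiry t=3: V(3,0)=36.5200, V(3,1)=48.0400, V(3,2)=88.5800, V(3,3)=74.5100
  t=2,j=0: stock 27.3861 → up 29.3031 (V=48.0400), down 17.2532 (V=36.5200). Price 45.4371; hedge Δ=0.9560, bond B=19.2552.
  t=2,j=1: stock 46.5129 → up 49.7688 (V=88.5800), down 29.3031 (V=48.0400). Price 82.5153; hedge Δ=1.9809, bond B=-9.6211.
  t=2,j=2: stock 78.9981 → up 84.5280 (V=74.5100), down 49.7688 (V=88.5800). Price 72.5667; hedge Δ=-0.4048, bond B=104.5439.
  t=1,j=0: stock 43.4700 → up 46.5129 (V=82.5153), down 27.3861 (V=45.4371). Price 76.9108; hedge Δ=1.9385, bond B=-7.3579.
  t=1,j=1: stock 73.8300 → up 78.9981 (V=72.5667), down 46.5129 (V=82.5153). Price 70.4279; hedge Δ=-0.3063, bond B=93.0384.
  t=0,j=0: stock 69.0000 → up 73.8300 (V=70.4279), down 43.4700 (V=76.9108). Price 68.1441; hedge Δ=-0.2135, bond B=82.8781.
Self-financing check: at every node Δ·S+B equals the discounted successor values.

(0,0): Delta=-0.2135 Bond=82.8781
(1,0): Delta=1.9385 Bond=-7.3579
(1,1): Delta=-0.3063 Bond=93.0384
(2,0): Delta=0.9560 Bond=19.2552
(2,1): Delta=1.9809 Bond=-9.6211
(2,2): Delta=-0.4048 Bond=104.5439
V0=68.1441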